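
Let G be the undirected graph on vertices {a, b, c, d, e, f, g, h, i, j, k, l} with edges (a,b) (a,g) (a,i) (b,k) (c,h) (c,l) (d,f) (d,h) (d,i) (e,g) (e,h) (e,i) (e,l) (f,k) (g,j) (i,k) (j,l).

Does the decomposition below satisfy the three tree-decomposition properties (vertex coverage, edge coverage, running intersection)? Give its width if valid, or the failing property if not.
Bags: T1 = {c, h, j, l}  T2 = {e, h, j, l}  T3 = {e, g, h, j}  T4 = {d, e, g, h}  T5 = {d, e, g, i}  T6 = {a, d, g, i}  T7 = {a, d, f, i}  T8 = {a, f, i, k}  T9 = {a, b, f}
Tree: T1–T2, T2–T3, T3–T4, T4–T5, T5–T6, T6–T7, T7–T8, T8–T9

A tree decomposition must satisfy three properties: every vertex lies in some bag; for every edge, both endpoints lie together in some bag; and for every vertex, the bags containing it form a connected subtree. Here edge (k,b) lies in no bag, so the decomposition is invalid.

No — edge (k,b) lies in no bag.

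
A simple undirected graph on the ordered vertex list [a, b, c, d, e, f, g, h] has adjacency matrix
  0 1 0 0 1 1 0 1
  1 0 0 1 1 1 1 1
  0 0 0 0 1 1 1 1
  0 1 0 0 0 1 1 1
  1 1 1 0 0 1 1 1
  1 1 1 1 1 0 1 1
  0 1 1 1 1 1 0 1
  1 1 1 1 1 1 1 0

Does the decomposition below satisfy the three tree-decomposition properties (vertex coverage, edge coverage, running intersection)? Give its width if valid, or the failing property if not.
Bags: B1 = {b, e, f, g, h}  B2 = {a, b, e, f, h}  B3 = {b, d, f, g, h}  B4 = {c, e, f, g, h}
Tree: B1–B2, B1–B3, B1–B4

Checking the three conditions: (i) the bags cover all of {a, b, c, d, e, f, g, h}; (ii) for each edge, some bag contains both endpoints; (iii) the bags containing any fixed vertex form a subtree. All hold, so the decomposition is valid with width 5 − 1 = 4.

Yes; width 4.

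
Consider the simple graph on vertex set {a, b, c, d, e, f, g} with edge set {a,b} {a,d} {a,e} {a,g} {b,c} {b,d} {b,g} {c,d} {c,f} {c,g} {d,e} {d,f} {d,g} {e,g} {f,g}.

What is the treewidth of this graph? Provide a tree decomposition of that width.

Every bag has size at most 4, so the width is 4 − 1 = 3 and tw(G) ≤ 3. Conversely, {a, d, e, g} is a clique of size 4, and the vertices of any clique must share a bag in every tree decomposition; so some bag has ≥ 4 vertices and tw(G) ≥ 3. The upper and lower bounds meet at 3, so that is the treewidth.

Treewidth 3.
One such decomposition:
Bags: B1 = {b, c, d, g}  B2 = {c, d, f, g}  B3 = {a, b, d, g}  B4 = {a, d, e, g}
Tree: B1–B2, B1–B3, B3–B4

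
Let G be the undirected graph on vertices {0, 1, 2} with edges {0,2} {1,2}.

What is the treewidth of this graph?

A width-1 tree decomposition is:
Bags: B1 = {0, 2}  B2 = {1, 2}
Tree: B1–B2
Every bag has size at most 2, so the width is 2 − 1 = 1 and tw(G) ≤ 1. G has an edge, so its treewidth is at least 1. The upper and lower bounds meet at 1, so that is the treewidth.

1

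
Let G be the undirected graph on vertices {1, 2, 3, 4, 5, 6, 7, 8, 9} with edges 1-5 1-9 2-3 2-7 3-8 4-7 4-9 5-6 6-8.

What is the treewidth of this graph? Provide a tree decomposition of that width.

Every bag has size at most 3, so the width is 3 − 1 = 2 and tw(G) ≤ 2. The edges 3–8–6–5–1–9–4–7–2–3 form a cycle, so G is not a tree and its treewidth is at least 2. Combining the bounds, tw(G) = 2.

Treewidth 2.
Bags: B1 = {3, 6, 8}  B2 = {3, 5, 6}  B3 = {1, 3, 5}  B4 = {1, 3, 9}  B5 = {3, 4, 9}  B6 = {3, 4, 7}  B7 = {2, 3, 7}
Tree: B1–B2, B2–B3, B3–B4, B4–B5, B5–B6, B6–B7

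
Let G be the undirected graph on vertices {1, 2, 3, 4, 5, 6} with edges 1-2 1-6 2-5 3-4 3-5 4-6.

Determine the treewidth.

A width-2 tree decomposition is:
Bags: B1 = {1, 2, 5}  B2 = {1, 3, 5}  B3 = {1, 3, 4}  B4 = {1, 4, 6}
Tree: B1–B2, B2–B3, B3–B4
Each bag holds 3 vertices, so the decomposition has width 2, which upper-bounds the treewidth. For the lower bound, G contains the cycle 1–2–5–3–4–6–1, so G is not a forest; only forests have treewidth ≤ 1, hence tw(G) ≥ 2. The upper and lower bounds meet at 2, so that is the treewidth.

2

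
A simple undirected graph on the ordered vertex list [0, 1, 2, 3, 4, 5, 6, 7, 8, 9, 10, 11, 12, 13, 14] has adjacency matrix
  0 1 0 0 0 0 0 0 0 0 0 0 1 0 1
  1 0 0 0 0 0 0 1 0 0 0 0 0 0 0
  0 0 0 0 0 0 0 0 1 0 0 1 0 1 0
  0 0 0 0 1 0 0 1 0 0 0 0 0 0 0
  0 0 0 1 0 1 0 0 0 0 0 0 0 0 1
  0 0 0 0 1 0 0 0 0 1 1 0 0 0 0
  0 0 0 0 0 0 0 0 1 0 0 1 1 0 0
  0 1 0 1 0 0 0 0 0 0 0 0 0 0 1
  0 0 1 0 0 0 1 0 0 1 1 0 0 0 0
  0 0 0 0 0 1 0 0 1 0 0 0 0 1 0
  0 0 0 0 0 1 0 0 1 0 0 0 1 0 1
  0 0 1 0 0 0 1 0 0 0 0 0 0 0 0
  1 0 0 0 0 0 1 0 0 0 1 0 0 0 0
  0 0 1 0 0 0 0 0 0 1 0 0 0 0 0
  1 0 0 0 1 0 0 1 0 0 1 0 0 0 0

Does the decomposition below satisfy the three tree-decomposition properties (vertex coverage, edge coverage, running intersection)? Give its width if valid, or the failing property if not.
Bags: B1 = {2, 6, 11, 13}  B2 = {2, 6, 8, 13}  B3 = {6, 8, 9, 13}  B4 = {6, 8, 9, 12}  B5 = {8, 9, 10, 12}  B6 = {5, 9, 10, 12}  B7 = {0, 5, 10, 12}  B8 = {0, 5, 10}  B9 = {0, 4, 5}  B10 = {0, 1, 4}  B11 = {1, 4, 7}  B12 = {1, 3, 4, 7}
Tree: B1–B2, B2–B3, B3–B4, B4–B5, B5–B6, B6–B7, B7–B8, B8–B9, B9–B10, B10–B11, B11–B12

A tree decomposition must satisfy three properties: every vertex lies in some bag; for every edge, both endpoints lie together in some bag; and for every vertex, the bags containing it form a connected subtree. Here vertex 14 appears in no bag, so the decomposition is invalid.

No — vertex 14 appears in no bag.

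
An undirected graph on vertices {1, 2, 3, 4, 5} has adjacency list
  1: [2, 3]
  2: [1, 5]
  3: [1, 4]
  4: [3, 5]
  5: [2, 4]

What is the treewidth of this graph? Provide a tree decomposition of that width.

The largest bag has 3 vertices, giving width 2; this decomposition certifies tw(G) ≤ 2. The edges 4–3–1–2–5–4 form a cycle, so G is not a tree and its treewidth is at least 2. The upper and lower bounds meet at 2, so that is the treewidth.

Treewidth 2.
Bags: B1 = {1, 3, 4}  B2 = {1, 2, 4}  B3 = {2, 4, 5}
Tree: B1–B2, B2–B3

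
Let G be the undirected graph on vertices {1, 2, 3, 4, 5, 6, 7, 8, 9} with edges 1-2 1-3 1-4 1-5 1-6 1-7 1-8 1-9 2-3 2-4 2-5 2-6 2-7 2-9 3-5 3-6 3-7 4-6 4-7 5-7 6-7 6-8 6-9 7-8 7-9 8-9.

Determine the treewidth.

A width-4 tree decomposition is:
Bags: B1 = {1, 2, 3, 6, 7}  B2 = {1, 2, 6, 7, 9}  B3 = {1, 2, 4, 6, 7}  B4 = {1, 6, 7, 8, 9}  B5 = {1, 2, 3, 5, 7}
Tree: B1–B2, B2–B3, B2–B4, B1–B5
Each bag holds 5 vertices, so the decomposition has width 4, which upper-bounds the treewidth. On the other hand G contains the 5-clique {1, 6, 7, 8, 9}. A clique must lie in a single bag of any decomposition, so no decomposition can have width below 4. The upper and lower bounds meet at 4, so that is the treewidth.

4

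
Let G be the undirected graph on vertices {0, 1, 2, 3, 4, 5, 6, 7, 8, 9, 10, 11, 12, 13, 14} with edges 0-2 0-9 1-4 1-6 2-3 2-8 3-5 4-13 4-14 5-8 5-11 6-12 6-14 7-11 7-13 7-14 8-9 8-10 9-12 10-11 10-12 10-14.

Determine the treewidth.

3

A width-3 tree decomposition is:
Bags: B1 = {0, 2, 3, 5}  B2 = {0, 2, 5, 8}  B3 = {0, 5, 8, 9}  B4 = {5, 8, 9, 11}  B5 = {8, 9, 10, 11}  B6 = {9, 10, 11, 12}  B7 = {7, 10, 11, 12}  B8 = {7, 10, 12, 14}  B9 = {6, 7, 12, 14}  B10 = {6, 7, 13, 14}  B11 = {4, 6, 13, 14}  B12 = {1, 4, 6, 13}
Tree: B1–B2, B2–B3, B3–B4, B4–B5, B5–B6, B6–B7, B7–B8, B8–B9, B9–B10, B10–B11, B11–B12
Each bag holds 4 vertices, so the decomposition has width 3, which upper-bounds the treewidth. For the lower bound: the 4 vertex sets {0,2,3}, {5}, {8}, {9,10,11,12} are disjoint, each induces a connected subgraph, and every pair is joined by at least one edge of G. Contracting each set to a single vertex therefore yields K_{4} as a minor, and since treewidth is minor-monotone, tw(G) ≥ tw(K_{4}) = 3. Combining the bounds, tw(G) = 3.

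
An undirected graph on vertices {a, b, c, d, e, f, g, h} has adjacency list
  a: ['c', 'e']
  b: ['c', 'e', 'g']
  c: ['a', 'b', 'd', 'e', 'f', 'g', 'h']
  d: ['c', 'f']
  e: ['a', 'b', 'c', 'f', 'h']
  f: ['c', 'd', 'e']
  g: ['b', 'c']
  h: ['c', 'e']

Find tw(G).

A width-2 tree decomposition is:
Bags: B1 = {b, c, g}  B2 = {b, c, e}  B3 = {c, e, f}  B4 = {c, d, f}  B5 = {c, e, h}  B6 = {a, c, e}
Tree: B1–B2, B2–B3, B3–B4, B2–B5, B5–B6
Every bag has size at most 3, so the width is 3 − 1 = 2 and tw(G) ≤ 2. Conversely, {c, d, f} is a clique of size 3, and the vertices of any clique must share a bag in every tree decomposition; so some bag has ≥ 3 vertices and tw(G) ≥ 2. Therefore the treewidth is 2.

2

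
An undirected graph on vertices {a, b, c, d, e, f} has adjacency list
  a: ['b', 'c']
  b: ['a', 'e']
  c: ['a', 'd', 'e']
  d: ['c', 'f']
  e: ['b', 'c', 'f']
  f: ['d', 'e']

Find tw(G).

A width-2 tree decomposition is:
Bags: B1 = {d, e, f}  B2 = {c, d, e}  B3 = {b, c, e}  B4 = {a, b, c}
Tree: B1–B2, B2–B3, B3–B4
Each bag holds 3 vertices, so the decomposition has width 2, which upper-bounds the treewidth. The edges f–d–c–e–f form a cycle, so G is not a tree and its treewidth is at least 2. Therefore the treewidth is 2.

2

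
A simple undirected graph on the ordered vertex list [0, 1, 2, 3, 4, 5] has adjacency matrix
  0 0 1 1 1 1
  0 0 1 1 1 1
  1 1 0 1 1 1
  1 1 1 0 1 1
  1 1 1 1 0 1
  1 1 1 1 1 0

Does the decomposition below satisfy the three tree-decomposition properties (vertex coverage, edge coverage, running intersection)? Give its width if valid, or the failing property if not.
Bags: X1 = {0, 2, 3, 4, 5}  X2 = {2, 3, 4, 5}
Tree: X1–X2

A tree decomposition must satisfy three properties: every vertex lies in some bag; for every edge, both endpoints lie together in some bag; and for every vertex, the bags containing it form a connected subtree. Here vertex 1 appears in no bag, so the decomposition is invalid.

No — vertex 1 appears in no bag.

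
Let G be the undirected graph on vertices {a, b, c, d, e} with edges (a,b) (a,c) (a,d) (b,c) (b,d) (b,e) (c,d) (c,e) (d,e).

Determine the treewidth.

A width-3 tree decomposition is:
Bags: B1 = {b, c, d, e}  B2 = {a, b, c, d}
Tree: B1–B2
The largest bag has 4 vertices, giving width 3; this decomposition certifies tw(G) ≤ 3. For the lower bound, the 4 vertices {b, c, d, e} are pairwise adjacent, and any tree decomposition puts a clique entirely inside one bag — forcing width ≥ 3. Combining the bounds, tw(G) = 3.

3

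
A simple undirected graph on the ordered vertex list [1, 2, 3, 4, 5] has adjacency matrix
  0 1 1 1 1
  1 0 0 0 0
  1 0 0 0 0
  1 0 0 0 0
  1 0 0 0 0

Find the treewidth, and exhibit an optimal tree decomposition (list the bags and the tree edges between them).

Every bag has size at most 2, so the width is 2 − 1 = 1 and tw(G) ≤ 1. G has an edge, so its treewidth is at least 1. The upper and lower bounds meet at 1, so that is the treewidth.

Treewidth 1.
One optimal decomposition is:
Bags: B1 = {1, 3}  B2 = {1, 2}  B3 = {1, 5}  B4 = {1, 4}
Tree: B1–B2, B1–B3, B2–B4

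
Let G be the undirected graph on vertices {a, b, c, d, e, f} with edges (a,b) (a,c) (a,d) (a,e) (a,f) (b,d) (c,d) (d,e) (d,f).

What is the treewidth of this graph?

A width-2 tree decomposition is:
Bags: B1 = {a, c, d}  B2 = {a, b, d}  B3 = {a, d, f}  B4 = {a, d, e}
Tree: B1–B2, B2–B3, B3–B4
Each bag holds 3 vertices, so the decomposition has width 2, which upper-bounds the treewidth. For the lower bound, the 3 vertices {a, d, e} are pairwise adjacent, and any tree decomposition puts a clique entirely inside one bag — forcing width ≥ 2. Hence tw(G) = 2 exactly.

2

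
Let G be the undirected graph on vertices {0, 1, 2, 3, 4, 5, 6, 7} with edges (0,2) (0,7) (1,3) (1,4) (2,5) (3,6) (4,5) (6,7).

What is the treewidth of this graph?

A width-2 tree decomposition is:
Bags: B1 = {1, 4, 5}  B2 = {1, 2, 5}  B3 = {0, 1, 2}  B4 = {0, 1, 7}  B5 = {1, 6, 7}  B6 = {1, 3, 6}
Tree: B1–B2, B2–B3, B3–B4, B4–B5, B5–B6
Every bag has size at most 3, so the width is 3 − 1 = 2 and tw(G) ≤ 2. For the lower bound, G contains the cycle 1–4–5–2–0–7–6–3–1, so G is not a forest; only forests have treewidth ≤ 1, hence tw(G) ≥ 2. Hence tw(G) = 2 exactly.

2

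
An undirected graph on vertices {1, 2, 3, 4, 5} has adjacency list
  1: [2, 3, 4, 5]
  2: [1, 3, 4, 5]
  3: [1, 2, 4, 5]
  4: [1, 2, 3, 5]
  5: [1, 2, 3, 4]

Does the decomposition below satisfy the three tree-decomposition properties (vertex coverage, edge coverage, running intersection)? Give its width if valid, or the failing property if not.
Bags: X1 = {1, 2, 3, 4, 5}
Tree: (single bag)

Yes; width 4.

Vertex coverage: the bags together contain {1, 2, 3, 4, 5}, the full vertex set. Edge coverage: each edge of G has both endpoints in at least one bag. Running intersection: for every vertex, the bags containing it form a connected subtree. All three properties hold, so this is a valid tree decomposition of width max|bag| − 1 = 4, and hence tw(G) ≤ 4.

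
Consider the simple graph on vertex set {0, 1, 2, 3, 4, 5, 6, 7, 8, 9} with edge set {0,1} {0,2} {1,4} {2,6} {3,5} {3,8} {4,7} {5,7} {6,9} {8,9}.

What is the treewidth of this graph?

2

A width-2 tree decomposition is:
Bags: B1 = {0, 1, 4}  B2 = {0, 2, 4}  B3 = {2, 4, 6}  B4 = {4, 6, 9}  B5 = {4, 8, 9}  B6 = {3, 4, 8}  B7 = {3, 4, 5}  B8 = {4, 5, 7}
Tree: B1–B2, B2–B3, B3–B4, B4–B5, B5–B6, B6–B7, B7–B8
Each bag holds 3 vertices, so the decomposition has width 2, which upper-bounds the treewidth. For the lower bound, G contains the cycle 4–1–0–2–6–9–8–3–5–7–4, so G is not a forest; only forests have treewidth ≤ 1, hence tw(G) ≥ 2. Combining the bounds, tw(G) = 2.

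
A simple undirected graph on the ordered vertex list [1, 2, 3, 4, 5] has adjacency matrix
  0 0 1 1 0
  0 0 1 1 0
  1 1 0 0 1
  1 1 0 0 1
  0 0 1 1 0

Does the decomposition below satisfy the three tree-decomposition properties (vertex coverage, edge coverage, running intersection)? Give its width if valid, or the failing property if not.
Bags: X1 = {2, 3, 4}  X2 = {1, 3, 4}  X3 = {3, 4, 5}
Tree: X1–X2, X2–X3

Every vertex of G appears in some bag (union = {1, 2, 3, 4, 5}); every edge is covered by a bag; and for each vertex v the set of bags containing v is connected in the bag tree. The decomposition is therefore valid. The largest bag has 3 vertices, so the width is 2.

Yes; width 2.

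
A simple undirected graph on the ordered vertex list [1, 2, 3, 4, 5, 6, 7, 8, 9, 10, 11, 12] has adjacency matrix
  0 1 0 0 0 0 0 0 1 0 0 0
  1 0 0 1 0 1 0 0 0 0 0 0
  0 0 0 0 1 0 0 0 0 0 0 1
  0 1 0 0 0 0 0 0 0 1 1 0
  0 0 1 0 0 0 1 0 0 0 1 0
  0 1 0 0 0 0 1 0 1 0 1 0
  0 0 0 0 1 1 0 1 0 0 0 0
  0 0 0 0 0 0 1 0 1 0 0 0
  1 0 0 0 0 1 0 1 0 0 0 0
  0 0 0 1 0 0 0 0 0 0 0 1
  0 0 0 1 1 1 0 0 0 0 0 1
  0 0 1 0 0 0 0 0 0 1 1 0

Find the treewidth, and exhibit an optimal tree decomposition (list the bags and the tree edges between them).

Treewidth 3.
Bags: B1 = {3, 4, 10, 12}  B2 = {3, 4, 11, 12}  B3 = {3, 4, 5, 11}  B4 = {2, 4, 5, 11}  B5 = {2, 5, 6, 11}  B6 = {2, 5, 6, 7}  B7 = {1, 2, 6, 7}  B8 = {1, 6, 7, 9}  B9 = {1, 7, 8, 9}
Tree: B1–B2, B2–B3, B3–B4, B4–B5, B5–B6, B6–B7, B7–B8, B8–B9

The largest bag has 4 vertices, giving width 3; this decomposition certifies tw(G) ≤ 3. For the lower bound: the 4 vertex sets {3,10,12}, {4}, {11}, {2,5,6,7} are disjoint, each induces a connected subgraph, and every pair is joined by at least one edge of G. Contracting each set to a single vertex therefore yields K_{4} as a minor, and since treewidth is minor-monotone, tw(G) ≥ tw(K_{4}) = 3. Hence tw(G) = 3 exactly.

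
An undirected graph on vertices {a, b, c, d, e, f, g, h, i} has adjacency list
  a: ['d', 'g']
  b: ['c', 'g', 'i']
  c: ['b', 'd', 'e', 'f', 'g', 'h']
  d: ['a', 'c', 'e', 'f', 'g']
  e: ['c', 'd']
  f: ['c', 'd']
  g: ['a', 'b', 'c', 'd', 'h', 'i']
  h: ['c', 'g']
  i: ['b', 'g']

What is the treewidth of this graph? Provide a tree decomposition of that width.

Every bag has size at most 3, so the width is 3 − 1 = 2 and tw(G) ≤ 2. On the other hand G contains the 3-clique {c, d, g}. A clique must lie in a single bag of any decomposition, so no decomposition can have width below 2. Combining the bounds, tw(G) = 2.

Treewidth 2.
Bags: B1 = {b, c, g}  B2 = {c, d, g}  B3 = {c, g, h}  B4 = {a, d, g}  B5 = {b, g, i}  B6 = {c, d, e}  B7 = {c, d, f}
Tree: B1–B2, B1–B3, B2–B4, B1–B5, B2–B6, B2–B7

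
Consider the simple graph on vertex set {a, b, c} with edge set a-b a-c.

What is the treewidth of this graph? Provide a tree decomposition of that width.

Each bag holds 2 vertices, so the decomposition has width 1, which upper-bounds the treewidth. G has an edge, so its treewidth is at least 1. Therefore the treewidth is 1.

Treewidth 1.
Bags: B1 = {a, c}  B2 = {a, b}
Tree: B1–B2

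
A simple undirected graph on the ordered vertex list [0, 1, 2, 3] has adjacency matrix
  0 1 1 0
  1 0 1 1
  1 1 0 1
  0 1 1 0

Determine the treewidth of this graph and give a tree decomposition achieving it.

Treewidth 2.
One such decomposition:
Bags: B1 = {1, 2, 3}  B2 = {0, 1, 2}
Tree: B1–B2

Every bag has size at most 3, so the width is 3 − 1 = 2 and tw(G) ≤ 2. For the lower bound, the 3 vertices {0, 1, 2} are pairwise adjacent, and any tree decomposition puts a clique entirely inside one bag — forcing width ≥ 2. The upper and lower bounds meet at 2, so that is the treewidth.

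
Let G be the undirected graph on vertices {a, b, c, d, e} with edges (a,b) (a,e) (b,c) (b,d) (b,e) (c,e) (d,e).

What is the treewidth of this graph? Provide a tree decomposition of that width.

Treewidth 2.
One such decomposition:
Bags: B1 = {b, d, e}  B2 = {a, b, e}  B3 = {b, c, e}
Tree: B1–B2, B1–B3

The largest bag has 3 vertices, giving width 2; this decomposition certifies tw(G) ≤ 2. On the other hand G contains the 3-clique {b, d, e}. A clique must lie in a single bag of any decomposition, so no decomposition can have width below 2. Therefore the treewidth is 2.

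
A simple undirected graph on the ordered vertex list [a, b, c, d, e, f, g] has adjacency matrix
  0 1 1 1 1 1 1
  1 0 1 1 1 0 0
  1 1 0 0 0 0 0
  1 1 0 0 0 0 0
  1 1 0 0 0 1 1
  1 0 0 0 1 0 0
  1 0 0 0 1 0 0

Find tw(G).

A width-2 tree decomposition is:
Bags: B1 = {a, b, e}  B2 = {a, e, f}  B3 = {a, b, d}  B4 = {a, b, c}  B5 = {a, e, g}
Tree: B1–B2, B1–B3, B3–B4, B1–B5
Each bag holds 3 vertices, so the decomposition has width 2, which upper-bounds the treewidth. On the other hand G contains the 3-clique {a, e, g}. A clique must lie in a single bag of any decomposition, so no decomposition can have width below 2. Combining the bounds, tw(G) = 2.

2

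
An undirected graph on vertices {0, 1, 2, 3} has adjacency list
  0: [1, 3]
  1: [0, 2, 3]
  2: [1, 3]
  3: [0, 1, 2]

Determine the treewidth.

A width-2 tree decomposition is:
Bags: B1 = {0, 1, 3}  B2 = {1, 2, 3}
Tree: B1–B2
The largest bag has 3 vertices, giving width 2; this decomposition certifies tw(G) ≤ 2. On the other hand G contains the 3-clique {0, 1, 3}. A clique must lie in a single bag of any decomposition, so no decomposition can have width below 2. The upper and lower bounds meet at 2, so that is the treewidth.

2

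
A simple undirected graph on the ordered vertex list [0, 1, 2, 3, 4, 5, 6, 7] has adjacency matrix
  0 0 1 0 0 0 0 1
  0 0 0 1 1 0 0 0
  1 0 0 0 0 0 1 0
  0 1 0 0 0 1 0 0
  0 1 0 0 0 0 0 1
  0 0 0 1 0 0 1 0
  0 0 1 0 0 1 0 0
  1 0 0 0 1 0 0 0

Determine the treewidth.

2

A width-2 tree decomposition is:
Bags: B1 = {3, 5, 6}  B2 = {1, 3, 6}  B3 = {1, 4, 6}  B4 = {4, 6, 7}  B5 = {0, 6, 7}  B6 = {0, 2, 6}
Tree: B1–B2, B2–B3, B3–B4, B4–B5, B5–B6
Every bag has size at most 3, so the width is 3 − 1 = 2 and tw(G) ≤ 2. Since 6–5–3–1–4–7–0–2–6 is a cycle in G, G is not acyclic. Forests are exactly the graphs of treewidth ≤ 1, so tw(G) ≥ 2. The upper and lower bounds meet at 2, so that is the treewidth.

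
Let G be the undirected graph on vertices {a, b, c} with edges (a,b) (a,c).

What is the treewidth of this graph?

A width-1 tree decomposition is:
Bags: B1 = {a, b}  B2 = {a, c}
Tree: B1–B2
Every bag has size at most 2, so the width is 2 − 1 = 1 and tw(G) ≤ 1. G has an edge, so its treewidth is at least 1. Therefore the treewidth is 1.

1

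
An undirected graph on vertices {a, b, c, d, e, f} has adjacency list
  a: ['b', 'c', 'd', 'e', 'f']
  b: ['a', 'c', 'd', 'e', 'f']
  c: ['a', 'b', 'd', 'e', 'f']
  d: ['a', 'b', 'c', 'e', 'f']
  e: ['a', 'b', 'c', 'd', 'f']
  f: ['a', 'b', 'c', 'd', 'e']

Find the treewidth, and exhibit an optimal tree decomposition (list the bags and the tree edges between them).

Treewidth 5.
Bags: B1 = {a, b, c, d, e, f}
Tree: (single bag)

A single bag containing all 6 vertices is trivially a valid decomposition of width 5. On the other hand G contains the 6-clique {a, b, c, d, e, f}. A clique must lie in a single bag of any decomposition, so no decomposition can have width below 5. Therefore the treewidth is 5.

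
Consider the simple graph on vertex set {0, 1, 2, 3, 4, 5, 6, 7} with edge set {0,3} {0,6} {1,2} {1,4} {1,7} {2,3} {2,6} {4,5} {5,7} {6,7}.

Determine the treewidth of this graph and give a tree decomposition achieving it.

Every bag has size at most 3, so the width is 3 − 1 = 2 and tw(G) ≤ 2. For the lower bound, G contains the cycle 0–3–2–6–0, so G is not a forest; only forests have treewidth ≤ 1, hence tw(G) ≥ 2. Hence tw(G) = 2 exactly.

Treewidth 2.
Bags: B1 = {0, 3, 6}  B2 = {2, 3, 6}  B3 = {2, 6, 7}  B4 = {1, 2, 7}  B5 = {1, 5, 7}  B6 = {1, 4, 5}
Tree: B1–B2, B2–B3, B3–B4, B4–B5, B5–B6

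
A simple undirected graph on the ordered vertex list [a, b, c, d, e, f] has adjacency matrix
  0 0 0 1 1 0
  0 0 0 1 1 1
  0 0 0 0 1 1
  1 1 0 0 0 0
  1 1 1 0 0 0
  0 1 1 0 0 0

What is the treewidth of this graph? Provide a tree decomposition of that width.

Treewidth 2.
One such decomposition:
Bags: B1 = {c, e, f}  B2 = {b, e, f}  B3 = {a, b, e}  B4 = {a, b, d}
Tree: B1–B2, B2–B3, B3–B4

The largest bag has 3 vertices, giving width 2; this decomposition certifies tw(G) ≤ 2. The edges c–f–b–e–c form a cycle, so G is not a tree and its treewidth is at least 2. The upper and lower bounds meet at 2, so that is the treewidth.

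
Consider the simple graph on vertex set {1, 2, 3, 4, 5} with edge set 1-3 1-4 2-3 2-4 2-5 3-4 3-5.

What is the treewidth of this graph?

A width-2 tree decomposition is:
Bags: B1 = {2, 3, 4}  B2 = {1, 3, 4}  B3 = {2, 3, 5}
Tree: B1–B2, B1–B3
The largest bag has 3 vertices, giving width 2; this decomposition certifies tw(G) ≤ 2. Conversely, {1, 3, 4} is a clique of size 3, and the vertices of any clique must share a bag in every tree decomposition; so some bag has ≥ 3 vertices and tw(G) ≥ 2. Hence tw(G) = 2 exactly.

2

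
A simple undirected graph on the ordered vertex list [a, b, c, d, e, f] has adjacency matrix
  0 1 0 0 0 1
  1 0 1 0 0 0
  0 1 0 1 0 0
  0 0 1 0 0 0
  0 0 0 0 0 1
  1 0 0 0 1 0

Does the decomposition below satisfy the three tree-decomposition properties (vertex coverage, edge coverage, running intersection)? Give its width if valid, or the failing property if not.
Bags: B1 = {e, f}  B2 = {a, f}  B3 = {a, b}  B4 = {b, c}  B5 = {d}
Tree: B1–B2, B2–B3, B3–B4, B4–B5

No — edge (c,d) lies in no bag.

A tree decomposition must satisfy three properties: every vertex lies in some bag; for every edge, both endpoints lie together in some bag; and for every vertex, the bags containing it form a connected subtree. Here edge (c,d) lies in no bag, so the decomposition is invalid.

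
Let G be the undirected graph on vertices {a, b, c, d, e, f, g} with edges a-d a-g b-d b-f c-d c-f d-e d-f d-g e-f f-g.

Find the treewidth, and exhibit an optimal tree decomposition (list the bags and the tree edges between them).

Treewidth 2.
One optimal decomposition is:
Bags: B1 = {c, d, f}  B2 = {d, f, g}  B3 = {a, d, g}  B4 = {d, e, f}  B5 = {b, d, f}
Tree: B1–B2, B2–B3, B2–B4, B1–B5

Each bag holds 3 vertices, so the decomposition has width 2, which upper-bounds the treewidth. For the lower bound, the 3 vertices {a, d, g} are pairwise adjacent, and any tree decomposition puts a clique entirely inside one bag — forcing width ≥ 2. The upper and lower bounds meet at 2, so that is the treewidth.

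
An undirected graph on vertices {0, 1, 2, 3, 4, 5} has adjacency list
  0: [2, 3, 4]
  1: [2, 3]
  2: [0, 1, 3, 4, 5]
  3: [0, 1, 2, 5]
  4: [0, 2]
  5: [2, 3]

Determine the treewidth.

A width-2 tree decomposition is:
Bags: B1 = {0, 2, 3}  B2 = {2, 3, 5}  B3 = {0, 2, 4}  B4 = {1, 2, 3}
Tree: B1–B2, B1–B3, B2–B4
Every bag has size at most 3, so the width is 3 − 1 = 2 and tw(G) ≤ 2. For the lower bound, the 3 vertices {0, 2, 3} are pairwise adjacent, and any tree decomposition puts a clique entirely inside one bag — forcing width ≥ 2. Therefore the treewidth is 2.

2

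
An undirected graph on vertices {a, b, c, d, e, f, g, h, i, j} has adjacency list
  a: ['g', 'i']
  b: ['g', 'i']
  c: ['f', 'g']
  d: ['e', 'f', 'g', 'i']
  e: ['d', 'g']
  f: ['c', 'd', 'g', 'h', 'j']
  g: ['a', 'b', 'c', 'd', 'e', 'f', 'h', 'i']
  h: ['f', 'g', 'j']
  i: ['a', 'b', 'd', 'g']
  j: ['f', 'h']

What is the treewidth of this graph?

A width-2 tree decomposition is:
Bags: B1 = {d, e, g}  B2 = {d, f, g}  B3 = {d, g, i}  B4 = {c, f, g}  B5 = {b, g, i}  B6 = {a, g, i}  B7 = {f, g, h}  B8 = {f, h, j}
Tree: B1–B2, B1–B3, B2–B4, B3–B5, B3–B6, B4–B7, B7–B8
Each bag holds 3 vertices, so the decomposition has width 2, which upper-bounds the treewidth. Conversely, {d, e, g} is a clique of size 3, and the vertices of any clique must share a bag in every tree decomposition; so some bag has ≥ 3 vertices and tw(G) ≥ 2. The upper and lower bounds meet at 2, so that is the treewidth.

2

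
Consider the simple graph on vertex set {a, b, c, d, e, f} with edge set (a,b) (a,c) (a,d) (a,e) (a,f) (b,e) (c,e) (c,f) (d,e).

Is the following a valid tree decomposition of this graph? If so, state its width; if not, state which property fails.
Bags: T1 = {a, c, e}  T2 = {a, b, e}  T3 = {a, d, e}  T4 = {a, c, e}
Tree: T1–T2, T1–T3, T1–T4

No — vertex f appears in no bag.

A tree decomposition must satisfy three properties: every vertex lies in some bag; for every edge, both endpoints lie together in some bag; and for every vertex, the bags containing it form a connected subtree. Here vertex f appears in no bag, so the decomposition is invalid.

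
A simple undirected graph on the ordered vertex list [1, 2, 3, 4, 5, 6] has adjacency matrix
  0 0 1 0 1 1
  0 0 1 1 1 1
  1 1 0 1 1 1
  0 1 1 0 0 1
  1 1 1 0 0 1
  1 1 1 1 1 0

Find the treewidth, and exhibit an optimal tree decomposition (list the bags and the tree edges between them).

Treewidth 3.
One such decomposition:
Bags: B1 = {2, 3, 5, 6}  B2 = {1, 3, 5, 6}  B3 = {2, 3, 4, 6}
Tree: B1–B2, B1–B3

Each bag holds 4 vertices, so the decomposition has width 3, which upper-bounds the treewidth. Conversely, {1, 3, 5, 6} is a clique of size 4, and the vertices of any clique must share a bag in every tree decomposition; so some bag has ≥ 4 vertices and tw(G) ≥ 3. The upper and lower bounds meet at 3, so that is the treewidth.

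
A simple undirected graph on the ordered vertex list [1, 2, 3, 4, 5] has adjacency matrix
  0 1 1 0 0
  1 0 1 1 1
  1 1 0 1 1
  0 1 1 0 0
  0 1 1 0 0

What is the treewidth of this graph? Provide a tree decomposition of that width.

Treewidth 2.
One optimal decomposition is:
Bags: B1 = {2, 3, 5}  B2 = {2, 3, 4}  B3 = {1, 2, 3}
Tree: B1–B2, B1–B3

Each bag holds 3 vertices, so the decomposition has width 2, which upper-bounds the treewidth. Conversely, {1, 2, 3} is a clique of size 3, and the vertices of any clique must share a bag in every tree decomposition; so some bag has ≥ 3 vertices and tw(G) ≥ 2. Hence tw(G) = 2 exactly.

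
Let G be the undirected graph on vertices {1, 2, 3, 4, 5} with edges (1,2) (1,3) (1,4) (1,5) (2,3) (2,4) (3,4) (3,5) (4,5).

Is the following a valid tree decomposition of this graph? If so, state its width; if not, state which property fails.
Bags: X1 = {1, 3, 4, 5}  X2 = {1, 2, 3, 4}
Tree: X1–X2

Yes; width 3.

Every vertex of G appears in some bag (union = {1, 2, 3, 4, 5}); every edge is covered by a bag; and for each vertex v the set of bags containing v is connected in the bag tree. The decomposition is therefore valid. The largest bag has 4 vertices, so the width is 3.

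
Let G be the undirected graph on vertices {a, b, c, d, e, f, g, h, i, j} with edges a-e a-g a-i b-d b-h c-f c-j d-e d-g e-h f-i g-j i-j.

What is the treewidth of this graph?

2

A width-2 tree decomposition is:
Bags: B1 = {c, f, i}  B2 = {c, i, j}  B3 = {a, i, j}  B4 = {a, g, j}  B5 = {a, e, g}  B6 = {d, e, g}  B7 = {d, e, h}  B8 = {b, d, h}
Tree: B1–B2, B2–B3, B3–B4, B4–B5, B5–B6, B6–B7, B7–B8
Every bag has size at most 3, so the width is 3 − 1 = 2 and tw(G) ≤ 2. For the lower bound, G contains the cycle f–c–j–i–f, so G is not a forest; only forests have treewidth ≤ 1, hence tw(G) ≥ 2. The upper and lower bounds meet at 2, so that is the treewidth.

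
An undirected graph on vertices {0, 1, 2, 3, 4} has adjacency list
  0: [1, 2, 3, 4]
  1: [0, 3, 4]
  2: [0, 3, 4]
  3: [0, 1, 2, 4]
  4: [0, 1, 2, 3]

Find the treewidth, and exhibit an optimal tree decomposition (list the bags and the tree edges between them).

The largest bag has 4 vertices, giving width 3; this decomposition certifies tw(G) ≤ 3. On the other hand G contains the 4-clique {0, 1, 3, 4}. A clique must lie in a single bag of any decomposition, so no decomposition can have width below 3. Therefore the treewidth is 3.

Treewidth 3.
One such decomposition:
Bags: B1 = {0, 1, 3, 4}  B2 = {0, 2, 3, 4}
Tree: B1–B2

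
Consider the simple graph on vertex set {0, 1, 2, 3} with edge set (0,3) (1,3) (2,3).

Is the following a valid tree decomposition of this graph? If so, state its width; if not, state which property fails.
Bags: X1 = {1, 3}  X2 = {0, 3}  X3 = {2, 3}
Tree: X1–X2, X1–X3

Yes; width 1.

Checking the three conditions: (i) the bags cover all of {0, 1, 2, 3}; (ii) for each edge, some bag contains both endpoints; (iii) the bags containing any fixed vertex form a subtree. All hold, so the decomposition is valid with width 2 − 1 = 1.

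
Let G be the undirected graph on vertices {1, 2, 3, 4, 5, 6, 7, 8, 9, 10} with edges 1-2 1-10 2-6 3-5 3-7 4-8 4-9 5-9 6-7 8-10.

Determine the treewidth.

A width-2 tree decomposition is:
Bags: B1 = {1, 2, 10}  B2 = {2, 6, 10}  B3 = {6, 7, 10}  B4 = {3, 7, 10}  B5 = {3, 5, 10}  B6 = {5, 9, 10}  B7 = {4, 9, 10}  B8 = {4, 8, 10}
Tree: B1–B2, B2–B3, B3–B4, B4–B5, B5–B6, B6–B7, B7–B8
Every bag has size at most 3, so the width is 3 − 1 = 2 and tw(G) ≤ 2. Since 10–1–2–6–7–3–5–9–4–8–10 is a cycle in G, G is not acyclic. Forests are exactly the graphs of treewidth ≤ 1, so tw(G) ≥ 2. Therefore the treewidth is 2.

2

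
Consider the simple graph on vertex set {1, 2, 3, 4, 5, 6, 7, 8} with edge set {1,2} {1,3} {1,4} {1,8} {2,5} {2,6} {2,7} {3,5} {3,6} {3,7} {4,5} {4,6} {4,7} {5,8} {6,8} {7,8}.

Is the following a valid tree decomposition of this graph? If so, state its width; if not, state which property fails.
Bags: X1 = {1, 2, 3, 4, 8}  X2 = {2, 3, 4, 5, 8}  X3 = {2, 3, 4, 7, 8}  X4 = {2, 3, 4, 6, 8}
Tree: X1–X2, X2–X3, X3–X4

Checking the three conditions: (i) the bags cover all of {1, 2, 3, 4, 5, 6, 7, 8}; (ii) for each edge, some bag contains both endpoints; (iii) the bags containing any fixed vertex form a subtree. All hold, so the decomposition is valid with width 5 − 1 = 4.

Yes; width 4.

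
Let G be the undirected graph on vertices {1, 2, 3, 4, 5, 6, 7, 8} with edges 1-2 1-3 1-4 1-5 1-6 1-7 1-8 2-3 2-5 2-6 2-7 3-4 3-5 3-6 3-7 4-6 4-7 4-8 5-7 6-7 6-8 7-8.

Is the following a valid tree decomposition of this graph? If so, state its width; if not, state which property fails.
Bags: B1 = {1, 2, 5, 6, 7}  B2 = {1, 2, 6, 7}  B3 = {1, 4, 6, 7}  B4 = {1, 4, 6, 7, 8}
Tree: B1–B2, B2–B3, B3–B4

No — vertex 3 appears in no bag.

A tree decomposition must satisfy three properties: every vertex lies in some bag; for every edge, both endpoints lie together in some bag; and for every vertex, the bags containing it form a connected subtree. Here vertex 3 appears in no bag, so the decomposition is invalid.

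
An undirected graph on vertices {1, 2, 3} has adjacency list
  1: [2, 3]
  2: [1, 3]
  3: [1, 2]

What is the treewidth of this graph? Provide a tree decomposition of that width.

Treewidth 2.
One optimal decomposition is:
Bags: B1 = {1, 2, 3}
Tree: (single bag)

With just one bag of size 3, the width is 3 − 1 = 2, so tw(G) ≤ 2. For the lower bound, the 3 vertices {1, 2, 3} are pairwise adjacent, and any tree decomposition puts a clique entirely inside one bag — forcing width ≥ 2. Combining the bounds, tw(G) = 2.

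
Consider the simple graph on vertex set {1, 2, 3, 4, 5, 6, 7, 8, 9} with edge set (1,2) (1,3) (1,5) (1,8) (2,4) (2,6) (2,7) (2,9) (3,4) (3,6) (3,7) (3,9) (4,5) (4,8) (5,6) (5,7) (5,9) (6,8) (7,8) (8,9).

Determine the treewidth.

4

A width-4 tree decomposition is:
Bags: B1 = {2, 3, 5, 6, 8}  B2 = {1, 2, 3, 5, 8}  B3 = {2, 3, 5, 7, 8}  B4 = {2, 3, 4, 5, 8}  B5 = {2, 3, 5, 8, 9}
Tree: B1–B2, B2–B3, B3–B4, B4–B5
Each bag holds 5 vertices, so the decomposition has width 4, which upper-bounds the treewidth. For the lower bound: the 5 vertex sets {2,6}, {1,8}, {5,7}, {3}, {4} are disjoint, each induces a connected subgraph, and every pair is joined by at least one edge of G. Contracting each set to a single vertex therefore yields K_{5} as a minor, and since treewidth is minor-monotone, tw(G) ≥ tw(K_{5}) = 4. Combining the bounds, tw(G) = 4.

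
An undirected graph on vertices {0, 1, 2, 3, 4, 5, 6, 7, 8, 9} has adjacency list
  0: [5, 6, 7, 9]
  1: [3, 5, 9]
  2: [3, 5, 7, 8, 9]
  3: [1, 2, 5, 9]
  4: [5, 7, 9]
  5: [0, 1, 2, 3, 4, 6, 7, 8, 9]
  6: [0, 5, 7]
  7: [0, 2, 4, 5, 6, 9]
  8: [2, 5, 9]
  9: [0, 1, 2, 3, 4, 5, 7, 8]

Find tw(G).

A width-3 tree decomposition is:
Bags: B1 = {0, 5, 7, 9}  B2 = {2, 5, 7, 9}  B3 = {4, 5, 7, 9}  B4 = {2, 3, 5, 9}  B5 = {0, 5, 6, 7}  B6 = {1, 3, 5, 9}  B7 = {2, 5, 8, 9}
Tree: B1–B2, B2–B3, B2–B4, B1–B5, B4–B6, B4–B7
Every bag has size at most 4, so the width is 4 − 1 = 3 and tw(G) ≤ 3. On the other hand G contains the 4-clique {0, 5, 7, 9}. A clique must lie in a single bag of any decomposition, so no decomposition can have width below 3. Combining the bounds, tw(G) = 3.

3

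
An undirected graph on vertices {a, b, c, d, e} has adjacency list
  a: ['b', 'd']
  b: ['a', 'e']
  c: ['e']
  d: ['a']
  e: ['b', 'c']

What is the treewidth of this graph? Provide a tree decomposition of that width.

Every bag has size at most 2, so the width is 2 − 1 = 1 and tw(G) ≤ 1. G has an edge, so its treewidth is at least 1. Hence tw(G) = 1 exactly.

Treewidth 1.
One optimal decomposition is:
Bags: B1 = {c, e}  B2 = {b, e}  B3 = {a, b}  B4 = {a, d}
Tree: B1–B2, B2–B3, B3–B4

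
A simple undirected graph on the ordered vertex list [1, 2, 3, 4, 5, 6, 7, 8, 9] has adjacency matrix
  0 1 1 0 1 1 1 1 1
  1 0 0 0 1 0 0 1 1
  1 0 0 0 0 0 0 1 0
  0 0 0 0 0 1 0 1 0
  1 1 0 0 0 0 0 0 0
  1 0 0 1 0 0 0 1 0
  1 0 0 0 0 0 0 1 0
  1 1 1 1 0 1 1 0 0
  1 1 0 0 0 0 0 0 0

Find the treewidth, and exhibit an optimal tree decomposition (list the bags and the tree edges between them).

The largest bag has 3 vertices, giving width 2; this decomposition certifies tw(G) ≤ 2. On the other hand G contains the 3-clique {1, 2, 8}. A clique must lie in a single bag of any decomposition, so no decomposition can have width below 2. Therefore the treewidth is 2.

Treewidth 2.
Bags: B1 = {1, 6, 8}  B2 = {1, 2, 8}  B3 = {1, 2, 9}  B4 = {1, 3, 8}  B5 = {1, 7, 8}  B6 = {1, 2, 5}  B7 = {4, 6, 8}
Tree: B1–B2, B2–B3, B1–B4, B4–B5, B2–B6, B1–B7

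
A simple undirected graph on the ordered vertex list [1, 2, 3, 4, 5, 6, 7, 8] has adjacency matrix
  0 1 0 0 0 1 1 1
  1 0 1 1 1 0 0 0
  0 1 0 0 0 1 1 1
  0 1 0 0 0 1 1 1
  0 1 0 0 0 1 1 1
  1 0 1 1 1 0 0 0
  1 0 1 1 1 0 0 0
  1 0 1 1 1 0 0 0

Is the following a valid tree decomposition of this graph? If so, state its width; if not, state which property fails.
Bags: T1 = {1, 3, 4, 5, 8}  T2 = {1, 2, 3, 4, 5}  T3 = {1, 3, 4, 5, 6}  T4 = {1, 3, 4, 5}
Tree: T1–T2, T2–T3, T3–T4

No — vertex 7 appears in no bag.

A tree decomposition must satisfy three properties: every vertex lies in some bag; for every edge, both endpoints lie together in some bag; and for every vertex, the bags containing it form a connected subtree. Here vertex 7 appears in no bag, so the decomposition is invalid.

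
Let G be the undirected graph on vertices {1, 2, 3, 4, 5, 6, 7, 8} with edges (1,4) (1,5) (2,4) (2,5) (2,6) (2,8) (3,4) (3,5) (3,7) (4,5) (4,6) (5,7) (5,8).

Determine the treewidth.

A width-2 tree decomposition is:
Bags: B1 = {2, 4, 5}  B2 = {3, 4, 5}  B3 = {3, 5, 7}  B4 = {2, 5, 8}  B5 = {2, 4, 6}  B6 = {1, 4, 5}
Tree: B1–B2, B2–B3, B1–B4, B1–B5, B2–B6
Each bag holds 3 vertices, so the decomposition has width 2, which upper-bounds the treewidth. For the lower bound, the 3 vertices {2, 5, 8} are pairwise adjacent, and any tree decomposition puts a clique entirely inside one bag — forcing width ≥ 2. Combining the bounds, tw(G) = 2.

2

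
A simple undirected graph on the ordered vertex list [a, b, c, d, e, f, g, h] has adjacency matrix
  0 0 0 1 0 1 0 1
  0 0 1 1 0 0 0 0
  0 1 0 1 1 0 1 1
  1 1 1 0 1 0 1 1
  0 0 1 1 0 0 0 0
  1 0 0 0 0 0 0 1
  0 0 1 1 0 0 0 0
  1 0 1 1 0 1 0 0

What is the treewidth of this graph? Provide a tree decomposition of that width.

Treewidth 2.
Bags: B1 = {a, d, h}  B2 = {a, f, h}  B3 = {c, d, h}  B4 = {c, d, g}  B5 = {b, c, d}  B6 = {c, d, e}
Tree: B1–B2, B1–B3, B3–B4, B4–B5, B3–B6

Every bag has size at most 3, so the width is 3 − 1 = 2 and tw(G) ≤ 2. Conversely, {c, d, g} is a clique of size 3, and the vertices of any clique must share a bag in every tree decomposition; so some bag has ≥ 3 vertices and tw(G) ≥ 2. Therefore the treewidth is 2.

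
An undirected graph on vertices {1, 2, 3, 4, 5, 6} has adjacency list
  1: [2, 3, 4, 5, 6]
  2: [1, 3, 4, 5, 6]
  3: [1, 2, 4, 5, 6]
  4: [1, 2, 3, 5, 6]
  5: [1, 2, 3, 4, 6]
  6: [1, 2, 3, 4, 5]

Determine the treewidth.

A width-5 tree decomposition is:
Bags: B1 = {1, 2, 3, 4, 5, 6}
Tree: (single bag)
With just one bag of size 6, the width is 6 − 1 = 5, so tw(G) ≤ 5. On the other hand G contains the 6-clique {1, 2, 3, 4, 5, 6}. A clique must lie in a single bag of any decomposition, so no decomposition can have width below 5. Therefore the treewidth is 5.

5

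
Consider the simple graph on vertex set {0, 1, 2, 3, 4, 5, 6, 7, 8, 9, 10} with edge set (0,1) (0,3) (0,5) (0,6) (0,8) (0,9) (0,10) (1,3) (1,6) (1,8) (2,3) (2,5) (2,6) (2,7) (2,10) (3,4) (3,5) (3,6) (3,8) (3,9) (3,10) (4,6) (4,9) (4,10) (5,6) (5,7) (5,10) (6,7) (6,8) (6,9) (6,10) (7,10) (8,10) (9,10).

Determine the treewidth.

A width-4 tree decomposition is:
Bags: B1 = {0, 3, 6, 8, 10}  B2 = {0, 3, 5, 6, 10}  B3 = {2, 3, 5, 6, 10}  B4 = {0, 1, 3, 6, 8}  B5 = {2, 5, 6, 7, 10}  B6 = {0, 3, 6, 9, 10}  B7 = {3, 4, 6, 9, 10}
Tree: B1–B2, B2–B3, B1–B4, B3–B5, B2–B6, B6–B7
The largest bag has 5 vertices, giving width 4; this decomposition certifies tw(G) ≤ 4. For the lower bound, the 5 vertices {0, 1, 3, 6, 8} are pairwise adjacent, and any tree decomposition puts a clique entirely inside one bag — forcing width ≥ 4. Therefore the treewidth is 4.

4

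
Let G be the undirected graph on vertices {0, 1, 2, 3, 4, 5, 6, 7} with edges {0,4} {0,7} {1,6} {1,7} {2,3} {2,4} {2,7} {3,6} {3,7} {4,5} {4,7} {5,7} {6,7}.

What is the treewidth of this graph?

2

A width-2 tree decomposition is:
Bags: B1 = {3, 6, 7}  B2 = {2, 3, 7}  B3 = {2, 4, 7}  B4 = {1, 6, 7}  B5 = {0, 4, 7}  B6 = {4, 5, 7}
Tree: B1–B2, B2–B3, B1–B4, B3–B5, B5–B6
The largest bag has 3 vertices, giving width 2; this decomposition certifies tw(G) ≤ 2. On the other hand G contains the 3-clique {1, 6, 7}. A clique must lie in a single bag of any decomposition, so no decomposition can have width below 2. Combining the bounds, tw(G) = 2.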